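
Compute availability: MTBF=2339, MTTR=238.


Availability = MTBF / (MTBF + MTTR)
Availability = 2339 / (2339 + 238)
Availability = 2339 / 2577
Availability = 90.7645%

90.7645%


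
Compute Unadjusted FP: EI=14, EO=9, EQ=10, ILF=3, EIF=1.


UFP = EI*4 + EO*5 + EQ*4 + ILF*10 + EIF*7
UFP = 14*4 + 9*5 + 10*4 + 3*10 + 1*7
UFP = 56 + 45 + 40 + 30 + 7
UFP = 178

178


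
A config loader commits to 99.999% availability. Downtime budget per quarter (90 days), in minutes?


Formula: allowed downtime = period * (100 - SLA) / 100
Period (quarter (90 days)) = 129600 minutes
Unavailability fraction = (100 - 99.999) / 100
Allowed downtime = 129600 * (100 - 99.999) / 100
Allowed downtime = 1.296 minutes

1.296 minutes


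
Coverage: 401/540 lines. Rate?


Coverage = covered / total * 100
Coverage = 401 / 540 * 100
Coverage = 74.26%

74.26%


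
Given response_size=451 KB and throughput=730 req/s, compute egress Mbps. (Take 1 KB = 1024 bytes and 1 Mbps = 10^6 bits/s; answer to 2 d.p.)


Formula: Mbps = payload_bytes * RPS * 8 / 1e6
Payload per request = 451 KB = 451 * 1024 = 461824 bytes
Total bytes/sec = 461824 * 730 = 337131520
Total bits/sec = 337131520 * 8 = 2697052160
Mbps = 2697052160 / 1e6 = 2697.05

2697.05 Mbps


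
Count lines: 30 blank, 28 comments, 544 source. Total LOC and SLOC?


Total LOC = blank + comment + code
Total LOC = 30 + 28 + 544 = 602
SLOC (source only) = code = 544

Total LOC: 602, SLOC: 544


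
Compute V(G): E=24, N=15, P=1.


Formula: V(G) = E - N + 2P
V(G) = 24 - 15 + 2*1
V(G) = 9 + 2
V(G) = 11

11


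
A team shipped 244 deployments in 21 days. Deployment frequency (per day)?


Formula: deployments per day = releases / days
= 244 / 21
= 11.619 deploys/day
(equivalently, 81.33 deploys/week)

11.619 deploys/day


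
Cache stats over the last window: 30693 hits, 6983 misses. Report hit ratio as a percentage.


Formula: hit rate = hits / (hits + misses) * 100
hit rate = 30693 / (30693 + 6983) * 100
hit rate = 30693 / 37676 * 100
hit rate = 81.47%

81.47%


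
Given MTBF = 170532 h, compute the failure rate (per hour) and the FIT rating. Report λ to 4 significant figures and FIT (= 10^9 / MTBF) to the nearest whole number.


Formula: λ = 1 / MTBF; FIT = λ × 1e9 = 1e9 / MTBF
λ = 1 / 170532 ≈ 5.864e-06 failures/hour
FIT = 1e9 / 170532 ≈ 5864 failures per 1e9 hours (nearest whole number)

λ = 5.864e-06 /h, FIT = 5864


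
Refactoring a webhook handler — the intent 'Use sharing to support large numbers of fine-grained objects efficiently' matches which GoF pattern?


This matches the Flyweight pattern

Flyweight


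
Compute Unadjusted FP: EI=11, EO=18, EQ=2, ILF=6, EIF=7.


UFP = EI*4 + EO*5 + EQ*4 + ILF*10 + EIF*7
UFP = 11*4 + 18*5 + 2*4 + 6*10 + 7*7
UFP = 44 + 90 + 8 + 60 + 49
UFP = 251

251


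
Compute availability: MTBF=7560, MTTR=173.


Availability = MTBF / (MTBF + MTTR)
Availability = 7560 / (7560 + 173)
Availability = 7560 / 7733
Availability = 97.7628%

97.7628%


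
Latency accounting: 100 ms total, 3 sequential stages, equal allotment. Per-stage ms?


Formula: per_stage = total_budget / stages
per_stage = 100 / 3
per_stage = 33.33 ms

33.33 ms


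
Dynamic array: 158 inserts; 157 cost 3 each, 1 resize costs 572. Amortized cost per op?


Formula: Amortized cost = Total cost / Operations
Total cost = (157 * 3) + (1 * 572)
Total cost = 471 + 572 = 1043
Amortized = 1043 / 158 = 6.6013

6.6013


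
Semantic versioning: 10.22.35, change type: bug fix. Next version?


Current: 10.22.35
Change category: 'bug fix' → patch bump
SemVer rule: patch bump → increment PATCH (MAJOR and MINOR unchanged)
New: 10.22.36

10.22.36


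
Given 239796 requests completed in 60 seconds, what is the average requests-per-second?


Formula: throughput = requests / seconds
throughput = 239796 / 60
throughput = 3996.6 requests/second

3996.6 requests/second


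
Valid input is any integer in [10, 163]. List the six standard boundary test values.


Range: [10, 163]
Boundaries: just below min, min, min+1, max-1, max, just above max
Values: [9, 10, 11, 162, 163, 164]

[9, 10, 11, 162, 163, 164]


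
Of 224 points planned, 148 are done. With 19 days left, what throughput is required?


Formula: Required rate = Remaining points / Days left
Remaining = 224 - 148 = 76 points
Required rate = 76 / 19 = 4.0 points/day

4.0 points/day


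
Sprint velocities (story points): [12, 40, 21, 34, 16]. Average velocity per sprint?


Formula: Avg velocity = Total points / Number of sprints
Points: [12, 40, 21, 34, 16]
Sum = 12 + 40 + 21 + 34 + 16 = 123
Avg velocity = 123 / 5 = 24.6 points/sprint

24.6 points/sprint


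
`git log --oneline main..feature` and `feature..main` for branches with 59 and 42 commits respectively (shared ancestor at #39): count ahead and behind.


Common ancestor: commit #39
feature commits after divergence: 59 - 39 = 20
main commits after divergence: 42 - 39 = 3
feature is 20 commits ahead of main
main is 3 commits ahead of feature

feature ahead: 20, main ahead: 3


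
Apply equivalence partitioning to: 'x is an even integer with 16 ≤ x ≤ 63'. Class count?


Constraint: even integers in [16, 63]
Class 1: x < 16 — out-of-range invalid
Class 2: x in [16,63] but odd — wrong type invalid
Class 3: x in [16,63] and even — valid
Class 4: x > 63 — out-of-range invalid
Total equivalence classes: 4

4 equivalence classes


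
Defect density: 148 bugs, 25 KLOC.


Defect density = defects / KLOC
Defect density = 148 / 25
Defect density = 5.92 defects/KLOC

5.92 defects/KLOC


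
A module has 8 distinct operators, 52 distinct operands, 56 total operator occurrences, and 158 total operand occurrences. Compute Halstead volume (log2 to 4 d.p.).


Formula: V = N * log2(η), where N = N1 + N2 and η = η1 + η2
η = 8 + 52 = 60
N = 56 + 158 = 214
log2(60) ≈ 5.9069
V = 214 * 5.9069 = 1264.08

1264.08


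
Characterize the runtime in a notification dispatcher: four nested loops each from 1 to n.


Reasoning: four levels of nesting
Complexity: O(n^4)

O(n^4)


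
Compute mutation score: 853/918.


Mutation score = killed / total * 100
Mutation score = 853 / 918 * 100
Mutation score = 92.92%

92.92%


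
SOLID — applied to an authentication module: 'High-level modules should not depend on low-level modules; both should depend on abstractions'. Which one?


This describes the Dependency Inversion Principle (DIP)

Dependency Inversion Principle (DIP)


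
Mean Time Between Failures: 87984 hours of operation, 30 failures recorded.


Formula: MTBF = Total operating time / Number of failures
MTBF = 87984 / 30
MTBF = 2932.8 hours

2932.8 hours


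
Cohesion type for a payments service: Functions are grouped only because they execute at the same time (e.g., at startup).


Reasoning: Related by timing only
Type: Temporal cohesion

Temporal cohesion


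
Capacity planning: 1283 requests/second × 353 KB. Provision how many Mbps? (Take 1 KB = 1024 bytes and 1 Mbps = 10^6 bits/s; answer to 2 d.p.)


Formula: Mbps = payload_bytes * RPS * 8 / 1e6
Payload per request = 353 KB = 353 * 1024 = 361472 bytes
Total bytes/sec = 361472 * 1283 = 463768576
Total bits/sec = 463768576 * 8 = 3710148608
Mbps = 3710148608 / 1e6 = 3710.15

3710.15 Mbps


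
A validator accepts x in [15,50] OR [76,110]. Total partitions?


Valid ranges: [15,50] and [76,110]
Class 1: x < 15 — invalid
Class 2: 15 ≤ x ≤ 50 — valid
Class 3: 50 < x < 76 — invalid (gap between ranges)
Class 4: 76 ≤ x ≤ 110 — valid
Class 5: x > 110 — invalid
Total equivalence classes: 5

5 equivalence classes


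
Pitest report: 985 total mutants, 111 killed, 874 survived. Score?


Mutation score = killed / total * 100
Mutation score = 111 / 985 * 100
Mutation score = 11.27%

11.27%


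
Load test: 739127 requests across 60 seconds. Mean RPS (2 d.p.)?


Formula: throughput = requests / seconds
throughput = 739127 / 60
throughput = 12318.78 requests/second

12318.78 requests/second


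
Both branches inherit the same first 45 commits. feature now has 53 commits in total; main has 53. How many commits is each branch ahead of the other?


Common ancestor: commit #45
feature commits after divergence: 53 - 45 = 8
main commits after divergence: 53 - 45 = 8
feature is 8 commits ahead of main
main is 8 commits ahead of feature

feature ahead: 8, main ahead: 8


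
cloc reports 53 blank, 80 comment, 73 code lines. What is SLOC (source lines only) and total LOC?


Total LOC = blank + comment + code
Total LOC = 53 + 80 + 73 = 206
SLOC (source only) = code = 73

Total LOC: 206, SLOC: 73


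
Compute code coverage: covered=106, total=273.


Coverage = covered / total * 100
Coverage = 106 / 273 * 100
Coverage = 38.83%

38.83%


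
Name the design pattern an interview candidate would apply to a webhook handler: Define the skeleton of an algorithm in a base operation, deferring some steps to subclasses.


This matches the Template Method pattern

Template Method


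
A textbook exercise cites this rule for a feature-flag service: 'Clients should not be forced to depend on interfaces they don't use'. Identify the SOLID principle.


This describes the Interface Segregation Principle (ISP)

Interface Segregation Principle (ISP)


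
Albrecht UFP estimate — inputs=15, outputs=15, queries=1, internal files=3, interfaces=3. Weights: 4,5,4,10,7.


UFP = EI*4 + EO*5 + EQ*4 + ILF*10 + EIF*7
UFP = 15*4 + 15*5 + 1*4 + 3*10 + 3*7
UFP = 60 + 75 + 4 + 30 + 21
UFP = 190

190


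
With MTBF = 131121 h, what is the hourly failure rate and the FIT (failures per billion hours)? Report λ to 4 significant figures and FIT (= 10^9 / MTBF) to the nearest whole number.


Formula: λ = 1 / MTBF; FIT = λ × 1e9 = 1e9 / MTBF
λ = 1 / 131121 ≈ 7.627e-06 failures/hour
FIT = 1e9 / 131121 ≈ 7627 failures per 1e9 hours (nearest whole number)

λ = 7.627e-06 /h, FIT = 7627


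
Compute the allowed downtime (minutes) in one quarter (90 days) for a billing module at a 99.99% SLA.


Formula: allowed downtime = period * (100 - SLA) / 100
Period (quarter (90 days)) = 129600 minutes
Unavailability fraction = (100 - 99.99) / 100
Allowed downtime = 129600 * (100 - 99.99) / 100
Allowed downtime = 12.96 minutes

12.96 minutes


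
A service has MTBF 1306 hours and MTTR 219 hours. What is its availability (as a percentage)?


Availability = MTBF / (MTBF + MTTR)
Availability = 1306 / (1306 + 219)
Availability = 1306 / 1525
Availability = 85.6393%

85.6393%


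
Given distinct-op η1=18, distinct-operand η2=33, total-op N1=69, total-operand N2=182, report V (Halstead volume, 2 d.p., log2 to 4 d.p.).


Formula: V = N * log2(η), where N = N1 + N2 and η = η1 + η2
η = 18 + 33 = 51
N = 69 + 182 = 251
log2(51) ≈ 5.6724
V = 251 * 5.6724 = 1423.77

1423.77


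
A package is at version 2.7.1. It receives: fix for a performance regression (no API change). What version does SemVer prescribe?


Current: 2.7.1
Change category: 'fix for a performance regression (no API change)' → patch bump
SemVer rule: patch bump → increment PATCH (MAJOR and MINOR unchanged)
New: 2.7.2

2.7.2


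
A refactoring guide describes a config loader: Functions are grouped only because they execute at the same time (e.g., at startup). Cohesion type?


Reasoning: Related by timing only
Type: Temporal cohesion

Temporal cohesion


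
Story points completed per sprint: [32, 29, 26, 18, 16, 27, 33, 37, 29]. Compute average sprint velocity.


Formula: Avg velocity = Total points / Number of sprints
Points: [32, 29, 26, 18, 16, 27, 33, 37, 29]
Sum = 32 + 29 + 26 + 18 + 16 + 27 + 33 + 37 + 29 = 247
Avg velocity = 247 / 9 = 27.44 points/sprint

27.44 points/sprint


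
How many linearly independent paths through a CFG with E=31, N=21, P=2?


Formula: V(G) = E - N + 2P
V(G) = 31 - 21 + 2*2
V(G) = 10 + 4
V(G) = 14

14


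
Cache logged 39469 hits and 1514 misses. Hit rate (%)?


Formula: hit rate = hits / (hits + misses) * 100
hit rate = 39469 / (39469 + 1514) * 100
hit rate = 39469 / 40983 * 100
hit rate = 96.31%

96.31%


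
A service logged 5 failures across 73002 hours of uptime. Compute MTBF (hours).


Formula: MTBF = Total operating time / Number of failures
MTBF = 73002 / 5
MTBF = 14600.4 hours

14600.4 hours


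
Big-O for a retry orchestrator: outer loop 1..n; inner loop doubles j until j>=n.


Reasoning: linear outer times logarithmic inner
Complexity: O(n log n)

O(n log n)


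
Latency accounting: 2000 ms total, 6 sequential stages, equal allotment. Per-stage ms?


Formula: per_stage = total_budget / stages
per_stage = 2000 / 6
per_stage = 333.33 ms

333.33 ms


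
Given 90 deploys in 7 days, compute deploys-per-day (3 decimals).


Formula: deployments per day = releases / days
= 90 / 7
= 12.857 deploys/day
(equivalently, 90.0 deploys/week)

12.857 deploys/day


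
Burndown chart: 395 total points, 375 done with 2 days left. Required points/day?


Formula: Required rate = Remaining points / Days left
Remaining = 395 - 375 = 20 points
Required rate = 20 / 2 = 10.0 points/day

10.0 points/day


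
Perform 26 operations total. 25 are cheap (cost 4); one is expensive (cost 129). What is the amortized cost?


Formula: Amortized cost = Total cost / Operations
Total cost = (25 * 4) + (1 * 129)
Total cost = 100 + 129 = 229
Amortized = 229 / 26 = 8.8077

8.8077


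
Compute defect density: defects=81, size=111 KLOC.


Defect density = defects / KLOC
Defect density = 81 / 111
Defect density = 0.73 defects/KLOC

0.73 defects/KLOC


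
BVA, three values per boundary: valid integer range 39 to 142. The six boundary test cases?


Range: [39, 142]
Boundaries: just below min, min, min+1, max-1, max, just above max
Values: [38, 39, 40, 141, 142, 143]

[38, 39, 40, 141, 142, 143]


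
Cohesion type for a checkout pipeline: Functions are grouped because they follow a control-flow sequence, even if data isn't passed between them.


Reasoning: Grouped by order of execution within a routine, not by data flow
Type: Procedural cohesion

Procedural cohesion


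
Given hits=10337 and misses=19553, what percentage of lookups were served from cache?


Formula: hit rate = hits / (hits + misses) * 100
hit rate = 10337 / (10337 + 19553) * 100
hit rate = 10337 / 29890 * 100
hit rate = 34.58%

34.58%


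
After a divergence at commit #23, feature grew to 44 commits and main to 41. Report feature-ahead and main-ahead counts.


Common ancestor: commit #23
feature commits after divergence: 44 - 23 = 21
main commits after divergence: 41 - 23 = 18
feature is 21 commits ahead of main
main is 18 commits ahead of feature

feature ahead: 21, main ahead: 18


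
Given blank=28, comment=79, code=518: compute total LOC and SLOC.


Total LOC = blank + comment + code
Total LOC = 28 + 79 + 518 = 625
SLOC (source only) = code = 518

Total LOC: 625, SLOC: 518


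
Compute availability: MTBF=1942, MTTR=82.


Availability = MTBF / (MTBF + MTTR)
Availability = 1942 / (1942 + 82)
Availability = 1942 / 2024
Availability = 95.9486%

95.9486%


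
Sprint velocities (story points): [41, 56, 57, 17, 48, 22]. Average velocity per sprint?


Formula: Avg velocity = Total points / Number of sprints
Points: [41, 56, 57, 17, 48, 22]
Sum = 41 + 56 + 57 + 17 + 48 + 22 = 241
Avg velocity = 241 / 6 = 40.17 points/sprint

40.17 points/sprint


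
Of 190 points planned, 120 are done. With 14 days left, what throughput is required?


Formula: Required rate = Remaining points / Days left
Remaining = 190 - 120 = 70 points
Required rate = 70 / 14 = 5.0 points/day

5.0 points/day


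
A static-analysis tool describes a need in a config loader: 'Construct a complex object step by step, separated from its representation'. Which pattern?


This matches the Builder pattern

Builder


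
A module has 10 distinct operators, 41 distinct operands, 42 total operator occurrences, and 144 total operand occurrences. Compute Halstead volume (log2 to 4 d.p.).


Formula: V = N * log2(η), where N = N1 + N2 and η = η1 + η2
η = 10 + 41 = 51
N = 42 + 144 = 186
log2(51) ≈ 5.6724
V = 186 * 5.6724 = 1055.07

1055.07


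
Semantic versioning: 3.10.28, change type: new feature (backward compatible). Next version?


Current: 3.10.28
Change category: 'new feature (backward compatible)' → minor bump
SemVer rule: minor bump → increment MINOR, reset PATCH to 0 (MAJOR unchanged)
New: 3.11.0

3.11.0


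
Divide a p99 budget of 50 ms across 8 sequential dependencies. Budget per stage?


Formula: per_stage = total_budget / stages
per_stage = 50 / 8
per_stage = 6.25 ms

6.25 ms


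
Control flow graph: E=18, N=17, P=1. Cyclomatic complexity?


Formula: V(G) = E - N + 2P
V(G) = 18 - 17 + 2*1
V(G) = 1 + 2
V(G) = 3

3


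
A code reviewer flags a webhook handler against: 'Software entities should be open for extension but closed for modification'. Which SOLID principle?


This describes the Open/Closed Principle (OCP)

Open/Closed Principle (OCP)


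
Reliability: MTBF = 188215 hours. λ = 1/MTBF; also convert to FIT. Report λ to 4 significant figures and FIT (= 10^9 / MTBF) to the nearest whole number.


Formula: λ = 1 / MTBF; FIT = λ × 1e9 = 1e9 / MTBF
λ = 1 / 188215 ≈ 5.313e-06 failures/hour
FIT = 1e9 / 188215 ≈ 5313 failures per 1e9 hours (nearest whole number)

λ = 5.313e-06 /h, FIT = 5313


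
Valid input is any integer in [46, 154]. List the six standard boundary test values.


Range: [46, 154]
Boundaries: just below min, min, min+1, max-1, max, just above max
Values: [45, 46, 47, 153, 154, 155]

[45, 46, 47, 153, 154, 155]


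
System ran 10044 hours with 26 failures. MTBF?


Formula: MTBF = Total operating time / Number of failures
MTBF = 10044 / 26
MTBF = 386.31 hours

386.31 hours


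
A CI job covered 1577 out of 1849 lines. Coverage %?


Coverage = covered / total * 100
Coverage = 1577 / 1849 * 100
Coverage = 85.29%

85.29%


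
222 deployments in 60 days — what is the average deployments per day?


Formula: deployments per day = releases / days
= 222 / 60
= 3.7 deploys/day
(equivalently, 25.9 deploys/week)

3.7 deploys/day


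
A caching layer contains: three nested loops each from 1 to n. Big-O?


Reasoning: three levels of nesting over n
Complexity: O(n^3)

O(n^3)


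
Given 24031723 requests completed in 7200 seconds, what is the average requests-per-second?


Formula: throughput = requests / seconds
throughput = 24031723 / 7200
throughput = 3337.74 requests/second

3337.74 requests/second


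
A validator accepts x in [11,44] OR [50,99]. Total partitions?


Valid ranges: [11,44] and [50,99]
Class 1: x < 11 — invalid
Class 2: 11 ≤ x ≤ 44 — valid
Class 3: 44 < x < 50 — invalid (gap between ranges)
Class 4: 50 ≤ x ≤ 99 — valid
Class 5: x > 99 — invalid
Total equivalence classes: 5

5 equivalence classes


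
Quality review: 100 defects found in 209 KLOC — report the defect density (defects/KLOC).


Defect density = defects / KLOC
Defect density = 100 / 209
Defect density = 0.478 defects/KLOC

0.478 defects/KLOC


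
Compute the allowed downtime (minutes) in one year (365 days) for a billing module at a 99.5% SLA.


Formula: allowed downtime = period * (100 - SLA) / 100
Period (year (365 days)) = 525600 minutes
Unavailability fraction = (100 - 99.5) / 100
Allowed downtime = 525600 * (100 - 99.5) / 100
Allowed downtime = 2628.0 minutes

2628.0 minutes


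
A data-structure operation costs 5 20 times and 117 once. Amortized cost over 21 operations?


Formula: Amortized cost = Total cost / Operations
Total cost = (20 * 5) + (1 * 117)
Total cost = 100 + 117 = 217
Amortized = 217 / 21 = 10.3333

10.3333


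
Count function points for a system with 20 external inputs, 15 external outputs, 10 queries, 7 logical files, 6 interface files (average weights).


UFP = EI*4 + EO*5 + EQ*4 + ILF*10 + EIF*7
UFP = 20*4 + 15*5 + 10*4 + 7*10 + 6*7
UFP = 80 + 75 + 40 + 70 + 42
UFP = 307

307


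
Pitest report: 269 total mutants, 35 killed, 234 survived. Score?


Mutation score = killed / total * 100
Mutation score = 35 / 269 * 100
Mutation score = 13.01%

13.01%


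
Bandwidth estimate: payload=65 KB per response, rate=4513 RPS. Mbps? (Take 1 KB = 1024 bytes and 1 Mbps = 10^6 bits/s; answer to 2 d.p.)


Formula: Mbps = payload_bytes * RPS * 8 / 1e6
Payload per request = 65 KB = 65 * 1024 = 66560 bytes
Total bytes/sec = 66560 * 4513 = 300385280
Total bits/sec = 300385280 * 8 = 2403082240
Mbps = 2403082240 / 1e6 = 2403.08

2403.08 Mbps


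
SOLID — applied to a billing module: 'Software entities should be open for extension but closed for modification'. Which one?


This describes the Open/Closed Principle (OCP)

Open/Closed Principle (OCP)


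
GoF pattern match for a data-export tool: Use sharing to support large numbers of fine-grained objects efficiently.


This matches the Flyweight pattern

Flyweight


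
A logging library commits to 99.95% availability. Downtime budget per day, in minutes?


Formula: allowed downtime = period * (100 - SLA) / 100
Period (day) = 1440 minutes
Unavailability fraction = (100 - 99.95) / 100
Allowed downtime = 1440 * (100 - 99.95) / 100
Allowed downtime = 0.72 minutes

0.72 minutes


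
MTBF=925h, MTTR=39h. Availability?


Availability = MTBF / (MTBF + MTTR)
Availability = 925 / (925 + 39)
Availability = 925 / 964
Availability = 95.9544%

95.9544%


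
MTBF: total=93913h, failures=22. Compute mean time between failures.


Formula: MTBF = Total operating time / Number of failures
MTBF = 93913 / 22
MTBF = 4268.77 hours

4268.77 hours


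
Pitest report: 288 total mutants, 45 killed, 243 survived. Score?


Mutation score = killed / total * 100
Mutation score = 45 / 288 * 100
Mutation score = 15.63%

15.63%


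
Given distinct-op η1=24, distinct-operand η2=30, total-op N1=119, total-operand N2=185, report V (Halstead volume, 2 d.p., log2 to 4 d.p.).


Formula: V = N * log2(η), where N = N1 + N2 and η = η1 + η2
η = 24 + 30 = 54
N = 119 + 185 = 304
log2(54) ≈ 5.7549
V = 304 * 5.7549 = 1749.49

1749.49


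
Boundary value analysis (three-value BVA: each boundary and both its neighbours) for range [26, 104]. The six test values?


Range: [26, 104]
Boundaries: just below min, min, min+1, max-1, max, just above max
Values: [25, 26, 27, 103, 104, 105]

[25, 26, 27, 103, 104, 105]


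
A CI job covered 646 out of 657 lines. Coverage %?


Coverage = covered / total * 100
Coverage = 646 / 657 * 100
Coverage = 98.33%

98.33%


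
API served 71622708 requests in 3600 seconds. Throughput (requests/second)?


Formula: throughput = requests / seconds
throughput = 71622708 / 3600
throughput = 19895.2 requests/second

19895.2 requests/second


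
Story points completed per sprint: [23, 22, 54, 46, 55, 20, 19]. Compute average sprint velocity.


Formula: Avg velocity = Total points / Number of sprints
Points: [23, 22, 54, 46, 55, 20, 19]
Sum = 23 + 22 + 54 + 46 + 55 + 20 + 19 = 239
Avg velocity = 239 / 7 = 34.14 points/sprint

34.14 points/sprint


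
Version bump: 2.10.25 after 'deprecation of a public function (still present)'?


Current: 2.10.25
Change category: 'deprecation of a public function (still present)' → minor bump
SemVer rule: minor bump → increment MINOR, reset PATCH to 0 (MAJOR unchanged)
New: 2.11.0

2.11.0


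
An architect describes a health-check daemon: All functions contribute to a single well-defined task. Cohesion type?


Reasoning: Best: single purpose
Type: Functional cohesion

Functional cohesion


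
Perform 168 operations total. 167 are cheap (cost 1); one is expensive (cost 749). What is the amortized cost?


Formula: Amortized cost = Total cost / Operations
Total cost = (167 * 1) + (1 * 749)
Total cost = 167 + 749 = 916
Amortized = 916 / 168 = 5.4524

5.4524


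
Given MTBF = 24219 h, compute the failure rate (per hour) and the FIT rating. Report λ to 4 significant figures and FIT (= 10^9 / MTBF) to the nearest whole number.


Formula: λ = 1 / MTBF; FIT = λ × 1e9 = 1e9 / MTBF
λ = 1 / 24219 ≈ 4.129e-05 failures/hour
FIT = 1e9 / 24219 ≈ 41290 failures per 1e9 hours (nearest whole number)

λ = 4.129e-05 /h, FIT = 41290


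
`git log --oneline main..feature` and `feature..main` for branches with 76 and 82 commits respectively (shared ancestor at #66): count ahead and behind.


Common ancestor: commit #66
feature commits after divergence: 76 - 66 = 10
main commits after divergence: 82 - 66 = 16
feature is 10 commits ahead of main
main is 16 commits ahead of feature

feature ahead: 10, main ahead: 16


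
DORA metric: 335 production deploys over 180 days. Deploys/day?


Formula: deployments per day = releases / days
= 335 / 180
= 1.861 deploys/day
(equivalently, 13.03 deploys/week)

1.861 deploys/day


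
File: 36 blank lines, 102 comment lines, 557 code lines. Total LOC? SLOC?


Total LOC = blank + comment + code
Total LOC = 36 + 102 + 557 = 695
SLOC (source only) = code = 557

Total LOC: 695, SLOC: 557


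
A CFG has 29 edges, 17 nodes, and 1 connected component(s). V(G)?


Formula: V(G) = E - N + 2P
V(G) = 29 - 17 + 2*1
V(G) = 12 + 2
V(G) = 14

14


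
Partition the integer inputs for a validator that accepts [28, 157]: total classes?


Valid range: [28, 157]
Class 1: x < 28 — invalid
Class 2: 28 ≤ x ≤ 157 — valid
Class 3: x > 157 — invalid
Total equivalence classes: 3

3 equivalence classes


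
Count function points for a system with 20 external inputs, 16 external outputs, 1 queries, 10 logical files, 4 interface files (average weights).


UFP = EI*4 + EO*5 + EQ*4 + ILF*10 + EIF*7
UFP = 20*4 + 16*5 + 1*4 + 10*10 + 4*7
UFP = 80 + 80 + 4 + 100 + 28
UFP = 292

292


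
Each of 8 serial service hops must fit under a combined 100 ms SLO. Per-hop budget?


Formula: per_stage = total_budget / stages
per_stage = 100 / 8
per_stage = 12.5 ms

12.5 ms


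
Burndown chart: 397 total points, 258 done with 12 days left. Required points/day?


Formula: Required rate = Remaining points / Days left
Remaining = 397 - 258 = 139 points
Required rate = 139 / 12 = 11.58 points/day

11.58 points/day


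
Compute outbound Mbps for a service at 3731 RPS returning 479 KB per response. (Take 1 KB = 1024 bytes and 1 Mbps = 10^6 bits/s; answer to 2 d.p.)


Formula: Mbps = payload_bytes * RPS * 8 / 1e6
Payload per request = 479 KB = 479 * 1024 = 490496 bytes
Total bytes/sec = 490496 * 3731 = 1830040576
Total bits/sec = 1830040576 * 8 = 14640324608
Mbps = 14640324608 / 1e6 = 14640.32

14640.32 Mbps


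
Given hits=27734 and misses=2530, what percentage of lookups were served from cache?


Formula: hit rate = hits / (hits + misses) * 100
hit rate = 27734 / (27734 + 2530) * 100
hit rate = 27734 / 30264 * 100
hit rate = 91.64%

91.64%


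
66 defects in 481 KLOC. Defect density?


Defect density = defects / KLOC
Defect density = 66 / 481
Defect density = 0.137 defects/KLOC

0.137 defects/KLOC


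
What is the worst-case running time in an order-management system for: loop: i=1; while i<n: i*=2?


Reasoning: i doubles each step so iterations are log2(n)
Complexity: O(log n)

O(log n)


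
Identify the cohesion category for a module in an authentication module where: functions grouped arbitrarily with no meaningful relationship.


Reasoning: Worst: random grouping
Type: Coincidental cohesion

Coincidental cohesion


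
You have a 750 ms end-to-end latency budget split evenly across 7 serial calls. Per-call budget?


Formula: per_stage = total_budget / stages
per_stage = 750 / 7
per_stage = 107.14 ms

107.14 ms


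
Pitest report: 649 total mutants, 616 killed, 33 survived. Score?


Mutation score = killed / total * 100
Mutation score = 616 / 649 * 100
Mutation score = 94.92%

94.92%


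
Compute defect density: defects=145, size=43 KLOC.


Defect density = defects / KLOC
Defect density = 145 / 43
Defect density = 3.372 defects/KLOC

3.372 defects/KLOC


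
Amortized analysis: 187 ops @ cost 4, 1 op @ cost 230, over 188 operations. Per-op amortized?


Formula: Amortized cost = Total cost / Operations
Total cost = (187 * 4) + (1 * 230)
Total cost = 748 + 230 = 978
Amortized = 978 / 188 = 5.2021

5.2021


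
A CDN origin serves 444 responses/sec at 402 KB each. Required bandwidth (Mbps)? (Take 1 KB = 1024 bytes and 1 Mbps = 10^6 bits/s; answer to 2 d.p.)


Formula: Mbps = payload_bytes * RPS * 8 / 1e6
Payload per request = 402 KB = 402 * 1024 = 411648 bytes
Total bytes/sec = 411648 * 444 = 182771712
Total bits/sec = 182771712 * 8 = 1462173696
Mbps = 1462173696 / 1e6 = 1462.17

1462.17 Mbps


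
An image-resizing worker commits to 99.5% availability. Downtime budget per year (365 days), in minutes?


Formula: allowed downtime = period * (100 - SLA) / 100
Period (year (365 days)) = 525600 minutes
Unavailability fraction = (100 - 99.5) / 100
Allowed downtime = 525600 * (100 - 99.5) / 100
Allowed downtime = 2628.0 minutes

2628.0 minutes


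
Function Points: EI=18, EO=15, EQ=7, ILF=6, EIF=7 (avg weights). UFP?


UFP = EI*4 + EO*5 + EQ*4 + ILF*10 + EIF*7
UFP = 18*4 + 15*5 + 7*4 + 6*10 + 7*7
UFP = 72 + 75 + 28 + 60 + 49
UFP = 284

284


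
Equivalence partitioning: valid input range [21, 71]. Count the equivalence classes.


Valid range: [21, 71]
Class 1: x < 21 — invalid
Class 2: 21 ≤ x ≤ 71 — valid
Class 3: x > 71 — invalid
Total equivalence classes: 3

3 equivalence classes


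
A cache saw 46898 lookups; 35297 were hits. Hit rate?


Formula: hit rate = hits / (hits + misses) * 100
hit rate = 35297 / (35297 + 11601) * 100
hit rate = 35297 / 46898 * 100
hit rate = 75.26%

75.26%


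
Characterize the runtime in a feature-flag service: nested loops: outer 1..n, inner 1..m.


Reasoning: product of independent bounds
Complexity: O(n*m)

O(n*m)


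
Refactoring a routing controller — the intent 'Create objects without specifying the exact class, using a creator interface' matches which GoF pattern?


This matches the Factory Method pattern

Factory Method


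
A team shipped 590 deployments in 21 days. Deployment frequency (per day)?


Formula: deployments per day = releases / days
= 590 / 21
= 28.095 deploys/day
(equivalently, 196.67 deploys/week)

28.095 deploys/day


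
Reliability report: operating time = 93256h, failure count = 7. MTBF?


Formula: MTBF = Total operating time / Number of failures
MTBF = 93256 / 7
MTBF = 13322.29 hours

13322.29 hours


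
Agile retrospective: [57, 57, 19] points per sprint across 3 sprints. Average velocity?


Formula: Avg velocity = Total points / Number of sprints
Points: [57, 57, 19]
Sum = 57 + 57 + 19 = 133
Avg velocity = 133 / 3 = 44.33 points/sprint

44.33 points/sprint


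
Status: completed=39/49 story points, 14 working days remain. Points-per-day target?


Formula: Required rate = Remaining points / Days left
Remaining = 49 - 39 = 10 points
Required rate = 10 / 14 = 0.71 points/day

0.71 points/day


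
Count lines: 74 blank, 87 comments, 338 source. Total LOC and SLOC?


Total LOC = blank + comment + code
Total LOC = 74 + 87 + 338 = 499
SLOC (source only) = code = 338

Total LOC: 499, SLOC: 338


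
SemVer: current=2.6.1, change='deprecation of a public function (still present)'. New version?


Current: 2.6.1
Change category: 'deprecation of a public function (still present)' → minor bump
SemVer rule: minor bump → increment MINOR, reset PATCH to 0 (MAJOR unchanged)
New: 2.7.0

2.7.0


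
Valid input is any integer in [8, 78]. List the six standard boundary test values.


Range: [8, 78]
Boundaries: just below min, min, min+1, max-1, max, just above max
Values: [7, 8, 9, 77, 78, 79]

[7, 8, 9, 77, 78, 79]


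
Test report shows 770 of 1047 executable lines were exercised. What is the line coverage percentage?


Coverage = covered / total * 100
Coverage = 770 / 1047 * 100
Coverage = 73.54%

73.54%


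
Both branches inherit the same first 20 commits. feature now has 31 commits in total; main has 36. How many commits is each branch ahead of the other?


Common ancestor: commit #20
feature commits after divergence: 31 - 20 = 11
main commits after divergence: 36 - 20 = 16
feature is 11 commits ahead of main
main is 16 commits ahead of feature

feature ahead: 11, main ahead: 16


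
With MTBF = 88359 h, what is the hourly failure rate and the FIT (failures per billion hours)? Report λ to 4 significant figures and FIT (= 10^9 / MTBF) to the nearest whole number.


Formula: λ = 1 / MTBF; FIT = λ × 1e9 = 1e9 / MTBF
λ = 1 / 88359 ≈ 1.132e-05 failures/hour
FIT = 1e9 / 88359 ≈ 11317 failures per 1e9 hours (nearest whole number)

λ = 1.132e-05 /h, FIT = 11317


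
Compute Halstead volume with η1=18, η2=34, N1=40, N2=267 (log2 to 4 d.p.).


Formula: V = N * log2(η), where N = N1 + N2 and η = η1 + η2
η = 18 + 34 = 52
N = 40 + 267 = 307
log2(52) ≈ 5.7004
V = 307 * 5.7004 = 1750.02

1750.02


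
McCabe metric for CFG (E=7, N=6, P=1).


Formula: V(G) = E - N + 2P
V(G) = 7 - 6 + 2*1
V(G) = 1 + 2
V(G) = 3

3


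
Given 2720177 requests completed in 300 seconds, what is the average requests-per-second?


Formula: throughput = requests / seconds
throughput = 2720177 / 300
throughput = 9067.26 requests/second

9067.26 requests/second


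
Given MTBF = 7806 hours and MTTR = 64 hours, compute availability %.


Availability = MTBF / (MTBF + MTTR)
Availability = 7806 / (7806 + 64)
Availability = 7806 / 7870
Availability = 99.1868%

99.1868%


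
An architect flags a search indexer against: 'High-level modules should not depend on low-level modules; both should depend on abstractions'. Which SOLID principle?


This describes the Dependency Inversion Principle (DIP)

Dependency Inversion Principle (DIP)


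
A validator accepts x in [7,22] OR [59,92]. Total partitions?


Valid ranges: [7,22] and [59,92]
Class 1: x < 7 — invalid
Class 2: 7 ≤ x ≤ 22 — valid
Class 3: 22 < x < 59 — invalid (gap between ranges)
Class 4: 59 ≤ x ≤ 92 — valid
Class 5: x > 92 — invalid
Total equivalence classes: 5

5 equivalence classes


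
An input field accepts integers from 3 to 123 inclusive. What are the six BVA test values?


Range: [3, 123]
Boundaries: just below min, min, min+1, max-1, max, just above max
Values: [2, 3, 4, 122, 123, 124]

[2, 3, 4, 122, 123, 124]


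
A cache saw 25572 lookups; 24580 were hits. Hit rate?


Formula: hit rate = hits / (hits + misses) * 100
hit rate = 24580 / (24580 + 992) * 100
hit rate = 24580 / 25572 * 100
hit rate = 96.12%

96.12%


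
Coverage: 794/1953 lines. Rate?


Coverage = covered / total * 100
Coverage = 794 / 1953 * 100
Coverage = 40.66%

40.66%


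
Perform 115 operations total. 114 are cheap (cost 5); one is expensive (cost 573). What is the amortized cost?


Formula: Amortized cost = Total cost / Operations
Total cost = (114 * 5) + (1 * 573)
Total cost = 570 + 573 = 1143
Amortized = 1143 / 115 = 9.9391

9.9391


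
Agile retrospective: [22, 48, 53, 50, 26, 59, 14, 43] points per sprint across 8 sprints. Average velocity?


Formula: Avg velocity = Total points / Number of sprints
Points: [22, 48, 53, 50, 26, 59, 14, 43]
Sum = 22 + 48 + 53 + 50 + 26 + 59 + 14 + 43 = 315
Avg velocity = 315 / 8 = 39.38 points/sprint

39.38 points/sprint


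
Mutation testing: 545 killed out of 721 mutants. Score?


Mutation score = killed / total * 100
Mutation score = 545 / 721 * 100
Mutation score = 75.59%

75.59%


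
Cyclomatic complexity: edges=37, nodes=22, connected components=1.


Formula: V(G) = E - N + 2P
V(G) = 37 - 22 + 2*1
V(G) = 15 + 2
V(G) = 17

17


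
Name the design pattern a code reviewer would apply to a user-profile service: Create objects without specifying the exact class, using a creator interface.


This matches the Factory Method pattern

Factory Method


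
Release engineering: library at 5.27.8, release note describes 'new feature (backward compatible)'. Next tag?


Current: 5.27.8
Change category: 'new feature (backward compatible)' → minor bump
SemVer rule: minor bump → increment MINOR, reset PATCH to 0 (MAJOR unchanged)
New: 5.28.0

5.28.0


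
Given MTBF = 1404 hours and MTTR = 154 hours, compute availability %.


Availability = MTBF / (MTBF + MTTR)
Availability = 1404 / (1404 + 154)
Availability = 1404 / 1558
Availability = 90.1155%

90.1155%


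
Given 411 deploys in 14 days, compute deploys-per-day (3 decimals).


Formula: deployments per day = releases / days
= 411 / 14
= 29.357 deploys/day
(equivalently, 205.5 deploys/week)

29.357 deploys/day


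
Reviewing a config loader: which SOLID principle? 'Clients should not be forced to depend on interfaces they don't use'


This describes the Interface Segregation Principle (ISP)

Interface Segregation Principle (ISP)


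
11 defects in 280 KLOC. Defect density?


Defect density = defects / KLOC
Defect density = 11 / 280
Defect density = 0.039 defects/KLOC

0.039 defects/KLOC


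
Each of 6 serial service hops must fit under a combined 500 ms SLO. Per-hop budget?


Formula: per_stage = total_budget / stages
per_stage = 500 / 6
per_stage = 83.33 ms

83.33 ms


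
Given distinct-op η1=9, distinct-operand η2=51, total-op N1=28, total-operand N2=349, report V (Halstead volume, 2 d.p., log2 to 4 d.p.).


Formula: V = N * log2(η), where N = N1 + N2 and η = η1 + η2
η = 9 + 51 = 60
N = 28 + 349 = 377
log2(60) ≈ 5.9069
V = 377 * 5.9069 = 2226.90

2226.90


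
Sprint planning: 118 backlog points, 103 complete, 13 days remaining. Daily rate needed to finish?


Formula: Required rate = Remaining points / Days left
Remaining = 118 - 103 = 15 points
Required rate = 15 / 13 = 1.15 points/day

1.15 points/day


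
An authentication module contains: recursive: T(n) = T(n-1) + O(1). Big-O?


Reasoning: linear recursion with constant work per frame
Complexity: O(n)

O(n)


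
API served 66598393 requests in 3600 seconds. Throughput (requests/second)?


Formula: throughput = requests / seconds
throughput = 66598393 / 3600
throughput = 18499.55 requests/second

18499.55 requests/second


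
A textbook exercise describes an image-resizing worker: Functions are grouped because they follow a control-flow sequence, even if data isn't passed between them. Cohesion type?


Reasoning: Grouped by order of execution within a routine, not by data flow
Type: Procedural cohesion

Procedural cohesion


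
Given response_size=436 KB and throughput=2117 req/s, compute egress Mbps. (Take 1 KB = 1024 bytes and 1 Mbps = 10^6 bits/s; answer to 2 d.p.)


Formula: Mbps = payload_bytes * RPS * 8 / 1e6
Payload per request = 436 KB = 436 * 1024 = 446464 bytes
Total bytes/sec = 446464 * 2117 = 945164288
Total bits/sec = 945164288 * 8 = 7561314304
Mbps = 7561314304 / 1e6 = 7561.31

7561.31 Mbps


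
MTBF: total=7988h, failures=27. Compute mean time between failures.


Formula: MTBF = Total operating time / Number of failures
MTBF = 7988 / 27
MTBF = 295.85 hours

295.85 hours


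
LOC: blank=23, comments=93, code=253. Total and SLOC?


Total LOC = blank + comment + code
Total LOC = 23 + 93 + 253 = 369
SLOC (source only) = code = 253

Total LOC: 369, SLOC: 253


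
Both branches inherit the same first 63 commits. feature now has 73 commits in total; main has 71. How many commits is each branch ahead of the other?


Common ancestor: commit #63
feature commits after divergence: 73 - 63 = 10
main commits after divergence: 71 - 63 = 8
feature is 10 commits ahead of main
main is 8 commits ahead of feature

feature ahead: 10, main ahead: 8
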